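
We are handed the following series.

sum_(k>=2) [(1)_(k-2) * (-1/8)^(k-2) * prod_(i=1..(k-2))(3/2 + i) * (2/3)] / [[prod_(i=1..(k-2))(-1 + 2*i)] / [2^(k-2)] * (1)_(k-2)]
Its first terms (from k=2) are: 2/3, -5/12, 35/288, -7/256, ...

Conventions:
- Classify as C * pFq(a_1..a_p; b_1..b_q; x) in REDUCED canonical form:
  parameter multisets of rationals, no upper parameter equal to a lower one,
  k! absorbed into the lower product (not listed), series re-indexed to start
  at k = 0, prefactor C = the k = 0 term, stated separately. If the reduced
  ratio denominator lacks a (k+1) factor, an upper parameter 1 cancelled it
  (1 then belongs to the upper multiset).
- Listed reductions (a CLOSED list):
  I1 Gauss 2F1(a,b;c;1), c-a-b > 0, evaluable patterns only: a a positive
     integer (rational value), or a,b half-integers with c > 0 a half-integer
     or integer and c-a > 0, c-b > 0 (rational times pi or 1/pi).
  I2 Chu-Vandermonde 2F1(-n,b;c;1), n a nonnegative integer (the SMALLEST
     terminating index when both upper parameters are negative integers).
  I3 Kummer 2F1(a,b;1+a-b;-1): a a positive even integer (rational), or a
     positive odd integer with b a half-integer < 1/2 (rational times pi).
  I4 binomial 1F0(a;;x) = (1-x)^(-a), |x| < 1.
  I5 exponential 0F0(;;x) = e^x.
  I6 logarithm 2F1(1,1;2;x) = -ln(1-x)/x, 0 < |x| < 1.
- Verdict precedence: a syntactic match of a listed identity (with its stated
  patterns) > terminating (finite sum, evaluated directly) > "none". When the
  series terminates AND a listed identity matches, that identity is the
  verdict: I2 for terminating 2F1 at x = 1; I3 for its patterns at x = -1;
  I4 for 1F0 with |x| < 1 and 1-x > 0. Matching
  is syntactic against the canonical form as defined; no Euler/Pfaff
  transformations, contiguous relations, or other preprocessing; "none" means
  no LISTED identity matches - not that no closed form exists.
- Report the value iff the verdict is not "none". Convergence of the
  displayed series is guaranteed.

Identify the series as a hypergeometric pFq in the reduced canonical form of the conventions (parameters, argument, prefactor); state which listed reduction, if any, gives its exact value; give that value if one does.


The series (x = -1/8) is 2F1: upper {1, 5/2}, lower {1/2}, prefactor 2/3. Verdict: none - this 2F1 at x = -1/8 matches no listed pattern, and upper {1, 5/2} holds no stopper.

Key step: t_0 being 2/3, the running product (C = 2/3, x = -1/8) telescopes to a rising factorial.
Term ratio: r(k) = (-1/8) * (k+1) (k+5/2) / [(k+1/2) (k+1)] - poly over poly, x = (-1/8) from leading terms; C = 2/3 at k = 0.


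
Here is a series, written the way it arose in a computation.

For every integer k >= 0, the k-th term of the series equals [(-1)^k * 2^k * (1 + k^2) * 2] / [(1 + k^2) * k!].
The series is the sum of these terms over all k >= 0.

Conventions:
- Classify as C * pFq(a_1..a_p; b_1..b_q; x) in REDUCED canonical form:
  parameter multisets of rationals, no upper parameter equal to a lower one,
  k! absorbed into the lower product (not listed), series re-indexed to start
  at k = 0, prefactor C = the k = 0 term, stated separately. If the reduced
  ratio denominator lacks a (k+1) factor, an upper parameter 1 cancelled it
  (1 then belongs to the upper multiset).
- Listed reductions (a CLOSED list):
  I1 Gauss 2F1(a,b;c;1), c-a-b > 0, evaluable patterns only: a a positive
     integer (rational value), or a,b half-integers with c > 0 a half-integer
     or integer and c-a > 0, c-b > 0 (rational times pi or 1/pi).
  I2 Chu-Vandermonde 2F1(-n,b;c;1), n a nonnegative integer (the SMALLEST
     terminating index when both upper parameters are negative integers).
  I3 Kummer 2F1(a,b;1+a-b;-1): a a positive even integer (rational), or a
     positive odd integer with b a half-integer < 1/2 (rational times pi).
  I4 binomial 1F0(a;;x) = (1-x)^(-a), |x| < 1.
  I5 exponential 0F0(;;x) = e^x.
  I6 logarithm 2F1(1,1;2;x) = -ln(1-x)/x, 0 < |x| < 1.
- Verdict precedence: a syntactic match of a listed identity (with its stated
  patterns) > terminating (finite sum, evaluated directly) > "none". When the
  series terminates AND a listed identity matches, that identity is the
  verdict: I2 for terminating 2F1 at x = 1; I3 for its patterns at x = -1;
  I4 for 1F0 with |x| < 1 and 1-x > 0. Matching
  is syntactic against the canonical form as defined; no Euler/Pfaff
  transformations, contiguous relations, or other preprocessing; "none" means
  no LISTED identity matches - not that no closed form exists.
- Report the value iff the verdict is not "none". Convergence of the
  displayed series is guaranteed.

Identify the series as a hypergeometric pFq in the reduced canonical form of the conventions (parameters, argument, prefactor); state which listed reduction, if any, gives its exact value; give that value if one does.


Canonical form: C = 2 times 0F0 with upper {-}, lower {-}, x = -2. Verdict: this is exponential (I5) (the 0F0 exponential series at x = -2). Hence: 2 * e^(-2).

The tell: from the first term 2: striking the common factor k^2 + 1 reduces the term (C = 2, x = -2).
Step ratio: r(k) = (-2) * 1 / [(k+1)] - poly over poly, x = (-2) from leading terms; C = 2 at k = 0.


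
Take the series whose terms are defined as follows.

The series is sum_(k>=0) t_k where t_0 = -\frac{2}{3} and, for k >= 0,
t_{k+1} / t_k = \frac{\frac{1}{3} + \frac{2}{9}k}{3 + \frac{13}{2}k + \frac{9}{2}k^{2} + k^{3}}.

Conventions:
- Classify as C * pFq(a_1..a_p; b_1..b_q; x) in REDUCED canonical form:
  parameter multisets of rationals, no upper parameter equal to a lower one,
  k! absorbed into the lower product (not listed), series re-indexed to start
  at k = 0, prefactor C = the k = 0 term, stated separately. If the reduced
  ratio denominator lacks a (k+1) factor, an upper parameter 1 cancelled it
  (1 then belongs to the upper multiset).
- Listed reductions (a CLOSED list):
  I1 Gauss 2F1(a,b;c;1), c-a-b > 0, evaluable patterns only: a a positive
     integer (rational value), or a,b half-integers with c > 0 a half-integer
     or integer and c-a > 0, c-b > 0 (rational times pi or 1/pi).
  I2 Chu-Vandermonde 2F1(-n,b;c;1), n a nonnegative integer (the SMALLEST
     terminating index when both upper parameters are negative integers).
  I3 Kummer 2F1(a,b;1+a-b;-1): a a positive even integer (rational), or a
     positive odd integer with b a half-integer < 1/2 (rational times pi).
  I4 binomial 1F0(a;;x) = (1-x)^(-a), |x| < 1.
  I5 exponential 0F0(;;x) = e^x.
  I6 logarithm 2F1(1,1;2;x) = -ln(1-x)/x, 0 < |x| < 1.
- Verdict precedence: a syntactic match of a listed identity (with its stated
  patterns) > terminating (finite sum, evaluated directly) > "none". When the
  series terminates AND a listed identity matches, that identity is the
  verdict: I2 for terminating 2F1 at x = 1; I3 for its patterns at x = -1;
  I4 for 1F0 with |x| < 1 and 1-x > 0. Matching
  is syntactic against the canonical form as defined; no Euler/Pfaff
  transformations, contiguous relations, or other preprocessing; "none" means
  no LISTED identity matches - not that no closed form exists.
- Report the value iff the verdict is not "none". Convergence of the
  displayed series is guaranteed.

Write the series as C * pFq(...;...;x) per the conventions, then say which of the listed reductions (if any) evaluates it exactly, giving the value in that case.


Reduced: x = \frac{2}{9}, 0F1, upper = {-}, lower = {2}, C = -\frac{2}{3}. Verdict: none (x = \frac{2}{9}): each listed identity misses the multisets {-} ; {2}.

Key observation: with t_0 = -\frac{2}{3}, factor the ratio over Q (C = -2/3): negated roots = parameters.
Ratio: r(k) = \frac{2}{9} * 1 / [(k+2) (k+1)] ; factor over Q: parameters, x = \frac{2}{9}, and C = -\frac{2}{3}.


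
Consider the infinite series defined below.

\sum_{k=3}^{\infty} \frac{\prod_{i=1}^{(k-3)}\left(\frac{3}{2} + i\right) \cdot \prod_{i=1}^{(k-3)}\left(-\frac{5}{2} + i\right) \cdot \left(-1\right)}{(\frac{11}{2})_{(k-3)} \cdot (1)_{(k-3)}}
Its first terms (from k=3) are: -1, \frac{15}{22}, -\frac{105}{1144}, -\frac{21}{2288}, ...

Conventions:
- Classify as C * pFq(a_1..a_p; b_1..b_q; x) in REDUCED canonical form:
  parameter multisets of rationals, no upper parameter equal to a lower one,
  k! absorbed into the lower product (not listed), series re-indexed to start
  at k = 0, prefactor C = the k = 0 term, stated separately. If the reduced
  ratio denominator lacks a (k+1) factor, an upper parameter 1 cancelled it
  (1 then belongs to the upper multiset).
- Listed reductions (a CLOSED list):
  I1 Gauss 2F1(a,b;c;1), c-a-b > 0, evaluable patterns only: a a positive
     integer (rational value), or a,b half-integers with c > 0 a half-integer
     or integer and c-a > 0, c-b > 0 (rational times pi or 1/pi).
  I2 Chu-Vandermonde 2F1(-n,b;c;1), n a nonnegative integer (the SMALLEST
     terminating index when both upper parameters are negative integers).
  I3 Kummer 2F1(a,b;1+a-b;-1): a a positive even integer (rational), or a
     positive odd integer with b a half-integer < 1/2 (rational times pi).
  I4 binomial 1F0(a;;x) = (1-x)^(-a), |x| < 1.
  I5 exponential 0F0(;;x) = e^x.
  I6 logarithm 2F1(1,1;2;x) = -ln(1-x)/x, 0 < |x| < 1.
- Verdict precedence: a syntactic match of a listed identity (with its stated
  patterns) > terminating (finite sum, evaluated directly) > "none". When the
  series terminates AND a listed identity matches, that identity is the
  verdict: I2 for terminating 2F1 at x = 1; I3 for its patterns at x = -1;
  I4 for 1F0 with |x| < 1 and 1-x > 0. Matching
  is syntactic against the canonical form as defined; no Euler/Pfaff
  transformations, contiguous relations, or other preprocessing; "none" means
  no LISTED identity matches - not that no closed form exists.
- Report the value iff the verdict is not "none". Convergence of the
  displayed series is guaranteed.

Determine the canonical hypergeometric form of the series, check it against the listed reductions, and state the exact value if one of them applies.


x = 1 here; the reduced form reads 2F1, upper {-\frac{3}{2}, \frac{5}{2}}, lower {\frac{11}{2}}, C = -1. Verdict (x = 1): Gauss's theorem I1 (half-integer case) applies (x = 1; upper {-\frac{3}{2}, \frac{5}{2}} half-integers, c = \frac{11}{2} in the evaluable pattern). Sum: \left(-\frac{2205}{16384}\right) \cdot \pi.

First insight: t_0 = -1 here, and (1)_k (C = -1) is k! itself.
Adjacent-term ratio: r(k) = 1 * (k-\frac{3}{2}) (k+\frac{5}{2}) / [(k+\frac{11}{2}) (k+1)] - poly over poly, x = 1 from leading terms; C = -1 at k = 0.


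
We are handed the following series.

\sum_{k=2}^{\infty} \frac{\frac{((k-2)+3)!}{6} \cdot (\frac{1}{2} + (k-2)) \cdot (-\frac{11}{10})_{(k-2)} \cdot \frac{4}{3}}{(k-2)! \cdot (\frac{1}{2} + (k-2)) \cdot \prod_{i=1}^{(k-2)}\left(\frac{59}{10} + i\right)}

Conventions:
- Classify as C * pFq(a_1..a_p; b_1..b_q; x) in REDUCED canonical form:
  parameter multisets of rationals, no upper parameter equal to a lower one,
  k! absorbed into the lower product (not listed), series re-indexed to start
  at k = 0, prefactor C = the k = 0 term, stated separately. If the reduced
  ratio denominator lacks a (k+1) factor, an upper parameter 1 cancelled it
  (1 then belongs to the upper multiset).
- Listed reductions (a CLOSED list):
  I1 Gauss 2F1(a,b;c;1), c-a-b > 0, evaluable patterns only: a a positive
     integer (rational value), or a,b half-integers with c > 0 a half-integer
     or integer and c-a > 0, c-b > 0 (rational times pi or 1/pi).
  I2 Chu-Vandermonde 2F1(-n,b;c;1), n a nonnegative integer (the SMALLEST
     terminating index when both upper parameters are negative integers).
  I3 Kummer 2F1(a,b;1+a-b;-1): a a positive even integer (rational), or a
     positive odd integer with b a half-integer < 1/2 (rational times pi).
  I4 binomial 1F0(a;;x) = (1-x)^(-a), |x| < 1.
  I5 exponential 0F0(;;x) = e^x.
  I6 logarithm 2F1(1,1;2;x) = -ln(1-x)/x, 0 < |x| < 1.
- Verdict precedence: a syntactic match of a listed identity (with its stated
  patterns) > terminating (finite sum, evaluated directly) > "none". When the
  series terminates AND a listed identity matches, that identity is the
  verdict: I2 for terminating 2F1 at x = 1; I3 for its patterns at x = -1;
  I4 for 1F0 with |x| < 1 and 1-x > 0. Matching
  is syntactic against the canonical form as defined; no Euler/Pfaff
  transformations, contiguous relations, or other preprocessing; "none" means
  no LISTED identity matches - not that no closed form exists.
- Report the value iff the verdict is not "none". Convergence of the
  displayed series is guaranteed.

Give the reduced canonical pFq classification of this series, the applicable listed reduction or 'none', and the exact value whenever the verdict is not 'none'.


Classification (C = \frac{4}{3}): 2F1 with upper {-\frac{11}{10}, 4}, lower {\frac{69}{10}}, argument x = 1. Verdict (x = 1): Gauss (I1, integer-parameter pattern) applies (x = 1: the Gamma ratio telescopes since c-a-b = 4 > 0 and a = 4 in Z>0). Value: \frac{155701}{300000}.

Key observation: from the first term \frac{4}{3}: the factorial ratio (prefactor 4/3) (k+a-1)!/(a-1)! is a rising factorial (a)_k.
Consecutive-term ratio: r(k) = 1 * (k-\frac{11}{10}) (k+4) / [(k+\frac{69}{10}) (k+1)] - rational in k, leading ratio 1; with t_0 = \frac{4}{3}, classification follows.


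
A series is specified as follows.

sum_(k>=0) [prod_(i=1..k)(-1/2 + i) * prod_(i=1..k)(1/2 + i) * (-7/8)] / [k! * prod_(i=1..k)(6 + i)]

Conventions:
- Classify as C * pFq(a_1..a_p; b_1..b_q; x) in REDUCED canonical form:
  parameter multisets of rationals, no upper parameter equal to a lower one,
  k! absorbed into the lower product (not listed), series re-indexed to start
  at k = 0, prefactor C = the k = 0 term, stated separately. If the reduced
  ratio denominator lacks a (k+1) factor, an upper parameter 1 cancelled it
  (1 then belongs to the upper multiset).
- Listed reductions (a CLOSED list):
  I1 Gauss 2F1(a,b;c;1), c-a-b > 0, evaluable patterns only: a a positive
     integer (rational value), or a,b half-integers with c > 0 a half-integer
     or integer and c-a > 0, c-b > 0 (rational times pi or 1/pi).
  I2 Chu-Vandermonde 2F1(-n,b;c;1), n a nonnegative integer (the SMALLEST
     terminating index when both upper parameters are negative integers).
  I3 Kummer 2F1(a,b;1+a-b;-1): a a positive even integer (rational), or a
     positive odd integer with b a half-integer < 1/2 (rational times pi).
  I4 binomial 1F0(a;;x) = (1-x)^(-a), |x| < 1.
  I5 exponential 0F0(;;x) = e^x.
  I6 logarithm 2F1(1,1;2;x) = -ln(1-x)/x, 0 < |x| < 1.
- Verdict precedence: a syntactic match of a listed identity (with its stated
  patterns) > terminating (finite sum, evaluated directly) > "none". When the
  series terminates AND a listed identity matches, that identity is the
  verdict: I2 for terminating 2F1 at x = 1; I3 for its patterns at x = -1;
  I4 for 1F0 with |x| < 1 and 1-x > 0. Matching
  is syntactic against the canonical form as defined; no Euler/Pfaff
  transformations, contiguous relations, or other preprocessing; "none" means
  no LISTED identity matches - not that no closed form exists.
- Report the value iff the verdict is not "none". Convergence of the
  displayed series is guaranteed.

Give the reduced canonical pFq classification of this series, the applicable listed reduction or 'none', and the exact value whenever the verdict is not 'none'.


x = 1 here; the reduced form reads 2F1, upper {1/2, 3/2}, lower {7}, C = -7/8. Verdict at x = 1: the half-integer Gauss pattern (I1) matches (x = 1; upper {1/2, 3/2} half-integers, c = 7 in the evaluable pattern). Its exact value is (-32768/10395) / pi.

Key observation: t_0 being -7/8, the lower running product (C = -7/8, x = 1) is a rising factorial.
Adjacent-term ratio: r(k) = 1 * (k+1/2) (k+3/2) / [(k+7) (k+1)] - poly over poly, x = 1 from leading terms; C = -7/8 at k = 0.


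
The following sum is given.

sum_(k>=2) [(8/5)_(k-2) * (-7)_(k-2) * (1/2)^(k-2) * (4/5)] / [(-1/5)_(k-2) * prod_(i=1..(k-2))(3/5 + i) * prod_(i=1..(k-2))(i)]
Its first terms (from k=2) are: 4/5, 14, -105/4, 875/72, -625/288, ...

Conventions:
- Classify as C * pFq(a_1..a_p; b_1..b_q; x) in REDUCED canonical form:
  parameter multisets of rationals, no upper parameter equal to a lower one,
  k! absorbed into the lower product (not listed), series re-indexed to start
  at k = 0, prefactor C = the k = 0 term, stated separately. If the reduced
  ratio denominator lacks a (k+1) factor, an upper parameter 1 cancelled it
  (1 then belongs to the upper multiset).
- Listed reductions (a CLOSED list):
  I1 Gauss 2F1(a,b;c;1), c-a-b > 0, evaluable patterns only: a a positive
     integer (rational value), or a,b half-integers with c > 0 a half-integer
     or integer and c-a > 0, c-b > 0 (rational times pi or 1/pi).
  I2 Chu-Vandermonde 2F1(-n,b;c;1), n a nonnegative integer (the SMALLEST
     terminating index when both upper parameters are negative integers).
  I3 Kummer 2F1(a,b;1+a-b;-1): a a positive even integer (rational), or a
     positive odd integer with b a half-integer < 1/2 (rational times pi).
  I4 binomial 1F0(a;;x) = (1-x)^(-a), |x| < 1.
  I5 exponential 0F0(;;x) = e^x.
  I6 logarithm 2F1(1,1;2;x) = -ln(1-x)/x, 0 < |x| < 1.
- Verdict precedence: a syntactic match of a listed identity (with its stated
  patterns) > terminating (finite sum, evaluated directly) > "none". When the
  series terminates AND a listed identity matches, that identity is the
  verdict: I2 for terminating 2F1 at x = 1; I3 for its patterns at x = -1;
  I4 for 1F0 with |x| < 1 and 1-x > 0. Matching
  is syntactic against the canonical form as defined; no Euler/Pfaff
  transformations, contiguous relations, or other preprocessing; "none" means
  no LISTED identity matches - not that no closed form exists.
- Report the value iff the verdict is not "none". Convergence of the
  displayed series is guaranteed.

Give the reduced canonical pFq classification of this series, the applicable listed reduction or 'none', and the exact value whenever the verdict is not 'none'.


First insight: x = (1/2) and the lower running product (prefactor 4/5) is a rising factorial.
Step ratio: r(k) = (1/2) * (k-7) / [(k-1/5) (k+1)] - rational in k. x = (1/2); t_0 = 4/5; negate the roots.

Reduced: x = 1/2, 1F1, upper = {-7}, lower = {-1/5}, C = 4/5. Verdict: terminating. (-7)_k vanishes past k = 7, leaving a 8-term sum, computed directly. Sum: -1388335097/1066383360.


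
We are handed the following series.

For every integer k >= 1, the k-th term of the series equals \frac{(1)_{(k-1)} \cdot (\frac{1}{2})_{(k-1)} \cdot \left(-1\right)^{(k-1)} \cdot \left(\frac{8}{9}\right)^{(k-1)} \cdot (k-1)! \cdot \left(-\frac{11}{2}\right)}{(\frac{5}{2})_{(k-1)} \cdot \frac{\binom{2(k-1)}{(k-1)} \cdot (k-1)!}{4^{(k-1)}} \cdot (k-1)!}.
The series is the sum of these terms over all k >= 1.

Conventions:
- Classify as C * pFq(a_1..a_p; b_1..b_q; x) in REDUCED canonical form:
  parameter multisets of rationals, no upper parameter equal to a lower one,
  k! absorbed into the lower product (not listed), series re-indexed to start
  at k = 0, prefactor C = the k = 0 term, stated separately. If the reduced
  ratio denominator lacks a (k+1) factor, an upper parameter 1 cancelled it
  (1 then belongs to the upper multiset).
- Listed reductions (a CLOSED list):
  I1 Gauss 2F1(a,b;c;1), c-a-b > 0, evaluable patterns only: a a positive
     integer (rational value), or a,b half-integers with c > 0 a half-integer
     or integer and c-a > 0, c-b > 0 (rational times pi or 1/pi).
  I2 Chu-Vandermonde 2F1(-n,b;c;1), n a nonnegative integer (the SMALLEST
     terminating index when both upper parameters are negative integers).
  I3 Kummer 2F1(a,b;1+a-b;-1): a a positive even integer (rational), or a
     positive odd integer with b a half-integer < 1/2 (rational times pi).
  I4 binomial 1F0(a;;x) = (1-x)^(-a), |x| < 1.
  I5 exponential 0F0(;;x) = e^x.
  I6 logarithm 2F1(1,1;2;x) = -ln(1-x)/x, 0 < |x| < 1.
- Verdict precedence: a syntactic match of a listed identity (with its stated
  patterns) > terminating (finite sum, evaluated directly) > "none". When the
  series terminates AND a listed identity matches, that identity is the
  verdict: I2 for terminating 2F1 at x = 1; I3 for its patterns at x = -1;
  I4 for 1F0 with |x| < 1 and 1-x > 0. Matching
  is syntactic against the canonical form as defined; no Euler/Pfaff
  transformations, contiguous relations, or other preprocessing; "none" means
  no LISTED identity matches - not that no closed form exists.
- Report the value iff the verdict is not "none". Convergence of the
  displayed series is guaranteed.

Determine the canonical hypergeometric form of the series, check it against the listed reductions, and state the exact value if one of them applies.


Reduced: x = -\frac{8}{9}, 2F1, upper = {1, 1}, lower = {\frac{5}{2}}, C = -\frac{11}{2}. Verdict: none. A 2F1 with upper {1, 1} fits none of I1-I6 at x = -\frac{8}{9}; the sum runs forever.

Key observation: x = -\frac{8}{9} and the factorial ratio (prefactor -11/2) (k+a-1)!/(a-1)! is a rising factorial (a)_k.
Term ratio: r(k) = -\frac{8}{9} * (k+1) (k+1) / [(k+\frac{5}{2}) (k+1)] - rational in k, leading ratio -\frac{8}{9}; with t_0 = -\frac{11}{2}, classification follows.


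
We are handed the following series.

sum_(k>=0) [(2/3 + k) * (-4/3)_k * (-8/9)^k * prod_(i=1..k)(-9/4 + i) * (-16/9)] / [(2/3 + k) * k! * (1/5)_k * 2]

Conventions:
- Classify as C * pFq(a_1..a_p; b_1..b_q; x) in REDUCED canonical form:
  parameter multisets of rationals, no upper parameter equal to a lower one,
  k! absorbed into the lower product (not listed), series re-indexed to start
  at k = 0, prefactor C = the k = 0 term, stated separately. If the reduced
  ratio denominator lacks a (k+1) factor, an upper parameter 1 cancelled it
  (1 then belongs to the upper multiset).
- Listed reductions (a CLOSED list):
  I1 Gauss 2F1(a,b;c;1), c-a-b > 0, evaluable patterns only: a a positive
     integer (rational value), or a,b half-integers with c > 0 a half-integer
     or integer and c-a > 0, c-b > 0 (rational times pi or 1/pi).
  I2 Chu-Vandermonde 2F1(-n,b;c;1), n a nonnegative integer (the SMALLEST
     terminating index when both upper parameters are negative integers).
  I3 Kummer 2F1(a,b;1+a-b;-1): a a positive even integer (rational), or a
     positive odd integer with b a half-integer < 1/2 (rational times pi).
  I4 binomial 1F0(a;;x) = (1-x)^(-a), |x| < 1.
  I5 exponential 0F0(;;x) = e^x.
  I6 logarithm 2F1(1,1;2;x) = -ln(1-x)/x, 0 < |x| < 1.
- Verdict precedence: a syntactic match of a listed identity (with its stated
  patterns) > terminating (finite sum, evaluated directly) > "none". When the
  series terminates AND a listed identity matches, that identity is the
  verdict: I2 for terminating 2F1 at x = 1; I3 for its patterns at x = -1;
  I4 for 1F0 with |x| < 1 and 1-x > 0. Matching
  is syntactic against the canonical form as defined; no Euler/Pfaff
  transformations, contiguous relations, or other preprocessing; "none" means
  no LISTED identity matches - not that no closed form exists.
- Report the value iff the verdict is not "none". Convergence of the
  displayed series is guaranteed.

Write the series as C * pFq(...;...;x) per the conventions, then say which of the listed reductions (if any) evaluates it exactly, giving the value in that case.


At argument -8/9: a 2F1 with upper {-4/3, -5/4}, lower {1/5}, scaled by C = -8/9. Verdict: none. No listed pattern accepts 2F1(-4/3, -5/4; 1/5; -8/9).

Key step: from the first term -8/9: the constant factors (C = -8/9) combine into one prefactor.
Consecutive-term ratio: r(k) = (-8/9) * (k-4/3) (k-5/4) / [(k+1/5) (k+1)] - poly over poly, x = (-8/9) from leading terms; C = -8/9 at k = 0.


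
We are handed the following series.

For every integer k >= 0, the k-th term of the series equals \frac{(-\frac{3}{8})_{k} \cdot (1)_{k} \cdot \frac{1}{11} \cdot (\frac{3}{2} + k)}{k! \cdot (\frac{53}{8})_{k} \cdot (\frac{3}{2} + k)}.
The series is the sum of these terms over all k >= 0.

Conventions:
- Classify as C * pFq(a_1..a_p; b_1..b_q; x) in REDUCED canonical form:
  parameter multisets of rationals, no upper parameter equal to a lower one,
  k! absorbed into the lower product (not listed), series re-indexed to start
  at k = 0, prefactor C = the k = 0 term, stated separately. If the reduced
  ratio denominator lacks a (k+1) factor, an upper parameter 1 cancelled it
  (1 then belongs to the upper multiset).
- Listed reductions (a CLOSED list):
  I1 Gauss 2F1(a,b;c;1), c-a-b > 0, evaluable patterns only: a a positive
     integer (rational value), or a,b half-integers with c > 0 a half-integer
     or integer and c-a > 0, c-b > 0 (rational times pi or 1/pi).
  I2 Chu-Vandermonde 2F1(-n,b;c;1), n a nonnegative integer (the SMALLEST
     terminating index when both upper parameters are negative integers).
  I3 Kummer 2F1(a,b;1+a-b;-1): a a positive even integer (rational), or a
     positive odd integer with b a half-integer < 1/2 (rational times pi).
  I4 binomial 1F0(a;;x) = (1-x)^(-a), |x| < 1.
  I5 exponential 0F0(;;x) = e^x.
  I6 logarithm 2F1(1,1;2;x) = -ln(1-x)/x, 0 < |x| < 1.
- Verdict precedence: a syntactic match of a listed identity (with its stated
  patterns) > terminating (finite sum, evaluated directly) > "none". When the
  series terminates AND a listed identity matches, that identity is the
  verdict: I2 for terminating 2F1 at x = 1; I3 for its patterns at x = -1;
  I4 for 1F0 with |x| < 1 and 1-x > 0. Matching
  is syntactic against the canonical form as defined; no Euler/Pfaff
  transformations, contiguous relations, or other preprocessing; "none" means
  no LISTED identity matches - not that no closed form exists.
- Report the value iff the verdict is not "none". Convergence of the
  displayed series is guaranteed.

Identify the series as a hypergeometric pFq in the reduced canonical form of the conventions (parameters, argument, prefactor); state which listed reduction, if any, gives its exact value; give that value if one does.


With C = \frac{1}{11}: the canonical form is 2F1(-\frac{3}{8}, 1; \frac{53}{8}; 1). Verdict: the Gauss summation I1 matches (x = 1: the Gamma ratio telescopes since c-a-b = 6 > 0 and a = 1 in Z>0). Its exact value is \frac{15}{176}.

Key step: with t_0 = \frac{1}{11}, the factor k + 3/2 cancels (top and bottom), leaving prefactor 1/11.
Step ratio: r(k) = 1 * (k-\frac{3}{8}) (k+1) / [(k+\frac{53}{8}) (k+1)] - rational in k. x = 1; t_0 = \frac{1}{11}; negate the roots.


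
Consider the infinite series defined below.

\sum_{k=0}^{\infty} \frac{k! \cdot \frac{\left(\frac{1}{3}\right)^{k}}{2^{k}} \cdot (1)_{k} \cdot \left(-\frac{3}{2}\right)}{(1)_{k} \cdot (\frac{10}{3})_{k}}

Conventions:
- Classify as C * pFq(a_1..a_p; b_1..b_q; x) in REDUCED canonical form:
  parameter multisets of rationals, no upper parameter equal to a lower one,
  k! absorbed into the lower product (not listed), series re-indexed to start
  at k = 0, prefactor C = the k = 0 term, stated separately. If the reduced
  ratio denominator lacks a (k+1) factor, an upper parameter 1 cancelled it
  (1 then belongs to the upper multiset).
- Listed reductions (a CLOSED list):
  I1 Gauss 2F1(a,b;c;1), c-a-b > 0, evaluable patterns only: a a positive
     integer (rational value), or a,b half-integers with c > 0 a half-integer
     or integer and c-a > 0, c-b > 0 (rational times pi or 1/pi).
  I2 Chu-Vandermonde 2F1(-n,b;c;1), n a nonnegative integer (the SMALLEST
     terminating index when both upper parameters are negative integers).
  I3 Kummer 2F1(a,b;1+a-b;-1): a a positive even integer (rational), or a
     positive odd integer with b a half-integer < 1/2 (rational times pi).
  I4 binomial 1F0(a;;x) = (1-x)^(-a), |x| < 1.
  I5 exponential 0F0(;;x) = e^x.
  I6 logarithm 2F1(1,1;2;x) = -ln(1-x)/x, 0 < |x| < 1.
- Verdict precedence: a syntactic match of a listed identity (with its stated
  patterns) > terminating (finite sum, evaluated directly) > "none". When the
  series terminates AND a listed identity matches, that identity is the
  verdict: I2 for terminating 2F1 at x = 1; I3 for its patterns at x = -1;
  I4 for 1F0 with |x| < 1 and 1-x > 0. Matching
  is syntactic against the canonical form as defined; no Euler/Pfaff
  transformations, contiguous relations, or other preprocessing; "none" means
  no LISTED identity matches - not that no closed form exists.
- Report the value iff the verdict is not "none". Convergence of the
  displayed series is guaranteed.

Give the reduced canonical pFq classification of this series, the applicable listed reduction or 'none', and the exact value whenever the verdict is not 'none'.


At argument \frac{1}{6}: a 2F1 with upper {1, 1}, lower {\frac{10}{3}}, scaled by C = -\frac{3}{2}. Verdict: no listed reduction: x = \frac{1}{6} and upper {1, 1} fail every I1-I6 pattern.

Key step: from the first term -\frac{3}{2}: the factorial ratio (prefactor -3/2) (k+a-1)!/(a-1)! is a rising factorial (a)_k.
Adjacent-term ratio: r(k) = \frac{1}{6} * (k+1) (k+1) / [(k+\frac{10}{3}) (k+1)] ; factor over Q: parameters, x = \frac{1}{6}, and C = -\frac{3}{2}.


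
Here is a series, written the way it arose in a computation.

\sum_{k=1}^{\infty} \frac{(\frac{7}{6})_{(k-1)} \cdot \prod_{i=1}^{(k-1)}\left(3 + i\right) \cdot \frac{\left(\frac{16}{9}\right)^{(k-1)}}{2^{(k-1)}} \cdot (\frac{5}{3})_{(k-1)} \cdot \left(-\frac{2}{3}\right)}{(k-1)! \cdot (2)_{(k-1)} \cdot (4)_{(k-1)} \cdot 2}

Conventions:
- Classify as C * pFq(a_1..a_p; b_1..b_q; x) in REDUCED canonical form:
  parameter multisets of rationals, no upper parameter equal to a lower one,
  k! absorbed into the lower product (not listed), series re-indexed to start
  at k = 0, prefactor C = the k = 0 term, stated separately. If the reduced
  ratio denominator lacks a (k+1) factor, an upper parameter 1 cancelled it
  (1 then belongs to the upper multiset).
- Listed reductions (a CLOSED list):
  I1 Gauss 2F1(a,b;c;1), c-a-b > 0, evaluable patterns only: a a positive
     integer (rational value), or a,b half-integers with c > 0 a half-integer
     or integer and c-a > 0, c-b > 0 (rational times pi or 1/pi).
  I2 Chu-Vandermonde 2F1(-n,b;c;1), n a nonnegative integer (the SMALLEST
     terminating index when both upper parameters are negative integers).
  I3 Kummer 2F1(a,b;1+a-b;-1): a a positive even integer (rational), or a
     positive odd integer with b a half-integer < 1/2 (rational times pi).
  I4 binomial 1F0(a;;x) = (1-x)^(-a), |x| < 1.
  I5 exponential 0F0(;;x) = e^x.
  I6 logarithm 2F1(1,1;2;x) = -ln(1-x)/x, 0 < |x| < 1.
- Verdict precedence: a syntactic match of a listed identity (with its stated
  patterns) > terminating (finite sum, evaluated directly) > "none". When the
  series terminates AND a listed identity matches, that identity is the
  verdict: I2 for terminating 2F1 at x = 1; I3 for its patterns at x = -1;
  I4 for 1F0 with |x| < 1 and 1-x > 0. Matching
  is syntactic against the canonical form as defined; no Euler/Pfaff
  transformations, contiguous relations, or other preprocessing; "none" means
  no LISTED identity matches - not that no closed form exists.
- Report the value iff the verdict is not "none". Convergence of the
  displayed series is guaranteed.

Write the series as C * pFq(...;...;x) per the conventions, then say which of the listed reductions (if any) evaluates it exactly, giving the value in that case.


Prefactor -\frac{1}{3}, argument \frac{8}{9}: 2F1 with upper {\frac{7}{6}, \frac{5}{3}} over lower {2}. Verdict: none. Every listed pattern misses the 2F1 form at \frac{8}{9}, upper {\frac{7}{6}, \frac{5}{3}}.

Key step: x = \frac{8}{9} and the two k-th powers (C = -1/3) combine into one argument.
Step ratio: r(k) = \frac{8}{9} * (k+\frac{7}{6}) (k+\frac{5}{3}) / [(k+2) (k+1)] - poly over poly, x = \frac{8}{9} from leading terms; C = -\frac{1}{3} at k = 0.


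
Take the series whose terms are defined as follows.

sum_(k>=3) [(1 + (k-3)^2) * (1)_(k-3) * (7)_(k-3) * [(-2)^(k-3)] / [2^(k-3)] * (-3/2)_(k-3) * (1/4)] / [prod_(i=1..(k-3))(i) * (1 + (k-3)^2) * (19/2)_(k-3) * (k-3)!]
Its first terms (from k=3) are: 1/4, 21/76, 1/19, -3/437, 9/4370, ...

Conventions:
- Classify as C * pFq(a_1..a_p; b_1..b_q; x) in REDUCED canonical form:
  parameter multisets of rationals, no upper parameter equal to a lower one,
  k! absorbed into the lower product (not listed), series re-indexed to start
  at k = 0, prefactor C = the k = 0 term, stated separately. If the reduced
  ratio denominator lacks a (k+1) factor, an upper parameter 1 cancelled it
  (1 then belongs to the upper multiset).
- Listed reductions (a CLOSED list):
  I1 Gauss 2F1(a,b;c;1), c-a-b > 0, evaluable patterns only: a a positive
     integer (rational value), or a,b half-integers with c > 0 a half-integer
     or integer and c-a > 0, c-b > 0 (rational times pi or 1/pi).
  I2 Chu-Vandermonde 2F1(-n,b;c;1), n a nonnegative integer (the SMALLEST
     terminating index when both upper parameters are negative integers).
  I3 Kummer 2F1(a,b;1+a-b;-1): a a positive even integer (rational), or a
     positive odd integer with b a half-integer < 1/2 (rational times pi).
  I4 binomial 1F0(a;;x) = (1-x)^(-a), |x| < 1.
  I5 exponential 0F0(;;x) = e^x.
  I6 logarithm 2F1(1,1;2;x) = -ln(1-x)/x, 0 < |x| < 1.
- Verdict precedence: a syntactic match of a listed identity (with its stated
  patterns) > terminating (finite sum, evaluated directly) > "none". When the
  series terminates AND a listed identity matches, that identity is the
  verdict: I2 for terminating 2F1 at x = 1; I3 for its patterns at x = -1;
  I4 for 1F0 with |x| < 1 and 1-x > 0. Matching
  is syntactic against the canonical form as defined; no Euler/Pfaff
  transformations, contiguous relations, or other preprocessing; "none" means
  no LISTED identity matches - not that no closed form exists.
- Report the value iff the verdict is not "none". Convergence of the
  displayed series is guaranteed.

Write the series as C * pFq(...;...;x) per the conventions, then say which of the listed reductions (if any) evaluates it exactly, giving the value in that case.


Canonical form: C = 1/4 times 2F1 with upper {-3/2, 7}, lower {19/2}, x = -1. Verdict: Kummer's theorem (I3) matches (x = -1; c = 19/2 equals 1+a-b for upper {-3/2, 7}: listed pattern). Hence: (765765/4194304) * pi.

The tell: from the first term 1/4: the factor k^2 + 1 cancels (top and bottom), leaving prefactor 1/4.
Ratio: r(k) = (-1) * (k-3/2) (k+7) / [(k+19/2) (k+1)] - rational in k. x = (-1); t_0 = 1/4; negate the roots.


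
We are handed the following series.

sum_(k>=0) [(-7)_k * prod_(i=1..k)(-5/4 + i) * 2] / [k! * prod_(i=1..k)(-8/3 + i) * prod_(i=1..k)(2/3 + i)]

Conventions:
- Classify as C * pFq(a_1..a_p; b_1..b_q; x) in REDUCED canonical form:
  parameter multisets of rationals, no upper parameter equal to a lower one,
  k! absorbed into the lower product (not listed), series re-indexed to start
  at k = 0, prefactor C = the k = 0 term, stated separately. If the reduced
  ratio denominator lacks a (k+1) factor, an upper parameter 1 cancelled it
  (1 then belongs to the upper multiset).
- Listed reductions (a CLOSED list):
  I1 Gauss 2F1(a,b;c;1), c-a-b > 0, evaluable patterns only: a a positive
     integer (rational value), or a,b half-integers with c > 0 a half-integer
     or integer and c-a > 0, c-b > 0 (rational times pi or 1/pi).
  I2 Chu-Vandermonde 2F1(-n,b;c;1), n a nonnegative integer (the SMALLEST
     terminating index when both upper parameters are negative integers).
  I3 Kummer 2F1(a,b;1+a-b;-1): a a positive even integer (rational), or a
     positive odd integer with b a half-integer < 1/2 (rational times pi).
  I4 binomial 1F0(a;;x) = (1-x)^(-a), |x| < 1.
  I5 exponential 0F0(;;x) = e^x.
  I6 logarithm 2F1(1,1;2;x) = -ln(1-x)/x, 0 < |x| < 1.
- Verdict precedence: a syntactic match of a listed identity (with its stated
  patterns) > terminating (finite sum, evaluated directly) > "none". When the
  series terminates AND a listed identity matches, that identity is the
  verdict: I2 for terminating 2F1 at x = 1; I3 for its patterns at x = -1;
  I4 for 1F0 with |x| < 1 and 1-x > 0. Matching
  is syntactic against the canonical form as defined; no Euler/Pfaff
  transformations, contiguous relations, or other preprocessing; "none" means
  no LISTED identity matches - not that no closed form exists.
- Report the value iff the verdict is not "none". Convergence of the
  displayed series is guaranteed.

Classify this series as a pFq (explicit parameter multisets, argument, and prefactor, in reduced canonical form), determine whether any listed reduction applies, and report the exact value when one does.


Key observation: with t_0 = 2, the lower running product (C = 2, x = 1) is a rising factorial.
Term ratio: r(k) = 1 * (k-7) (k-1/4) / [(k-5/3) (k+5/3) (k+1)] - rational in k, leading ratio 1; with t_0 = 2, classification follows.

With C = 2: the canonical form is 2F2(-7, -1/4; -5/3, 5/3; 1). Verdict: terminating. With -7 upstairs the series is a 8-term polynomial sum; evaluated term by term. Its exact value is 5478836553409/3568723558400.


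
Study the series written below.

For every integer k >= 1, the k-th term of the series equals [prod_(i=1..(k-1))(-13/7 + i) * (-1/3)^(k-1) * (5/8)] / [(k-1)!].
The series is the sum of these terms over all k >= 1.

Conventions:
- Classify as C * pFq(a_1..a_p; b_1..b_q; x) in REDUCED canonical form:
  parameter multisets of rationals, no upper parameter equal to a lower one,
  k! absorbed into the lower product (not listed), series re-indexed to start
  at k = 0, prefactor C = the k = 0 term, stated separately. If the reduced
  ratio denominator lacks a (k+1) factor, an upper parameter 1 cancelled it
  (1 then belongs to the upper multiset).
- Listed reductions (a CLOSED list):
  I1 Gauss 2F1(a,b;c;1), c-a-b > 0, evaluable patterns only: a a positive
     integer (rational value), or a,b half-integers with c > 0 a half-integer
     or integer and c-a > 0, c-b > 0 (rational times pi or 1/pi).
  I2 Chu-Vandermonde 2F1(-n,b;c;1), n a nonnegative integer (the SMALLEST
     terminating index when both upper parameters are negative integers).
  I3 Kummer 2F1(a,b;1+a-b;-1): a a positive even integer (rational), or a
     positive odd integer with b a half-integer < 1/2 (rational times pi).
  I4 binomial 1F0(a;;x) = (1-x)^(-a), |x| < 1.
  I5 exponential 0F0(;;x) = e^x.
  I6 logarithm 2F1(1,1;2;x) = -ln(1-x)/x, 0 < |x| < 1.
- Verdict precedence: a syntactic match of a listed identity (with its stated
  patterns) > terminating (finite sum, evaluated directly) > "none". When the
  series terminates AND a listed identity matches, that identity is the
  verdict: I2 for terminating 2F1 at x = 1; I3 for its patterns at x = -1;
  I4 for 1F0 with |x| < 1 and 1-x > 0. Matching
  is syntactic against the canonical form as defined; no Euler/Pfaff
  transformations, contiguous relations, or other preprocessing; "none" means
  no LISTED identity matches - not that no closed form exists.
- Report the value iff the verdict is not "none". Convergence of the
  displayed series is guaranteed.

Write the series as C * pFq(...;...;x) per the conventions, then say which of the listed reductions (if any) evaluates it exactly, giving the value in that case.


Structural cue: t_0 being 5/8, the running product (C = 5/8, x = -1/3) telescopes to a rising factorial.
Term ratio: r(k) = (-1/3) * (k-6/7) / [(k+1)] - poly over poly, x = (-1/3) from leading terms; C = 5/8 at k = 0.

Classification (C = 5/8): 1F0 with upper {-6/7}, lower {-}, argument x = -1/3. Verdict at x = -1/3: binomial (I4) matches (the 1F0 binomial series: exponent 6/7, x = -1/3). Sum: (5/8) * (4/3)^(6/7).


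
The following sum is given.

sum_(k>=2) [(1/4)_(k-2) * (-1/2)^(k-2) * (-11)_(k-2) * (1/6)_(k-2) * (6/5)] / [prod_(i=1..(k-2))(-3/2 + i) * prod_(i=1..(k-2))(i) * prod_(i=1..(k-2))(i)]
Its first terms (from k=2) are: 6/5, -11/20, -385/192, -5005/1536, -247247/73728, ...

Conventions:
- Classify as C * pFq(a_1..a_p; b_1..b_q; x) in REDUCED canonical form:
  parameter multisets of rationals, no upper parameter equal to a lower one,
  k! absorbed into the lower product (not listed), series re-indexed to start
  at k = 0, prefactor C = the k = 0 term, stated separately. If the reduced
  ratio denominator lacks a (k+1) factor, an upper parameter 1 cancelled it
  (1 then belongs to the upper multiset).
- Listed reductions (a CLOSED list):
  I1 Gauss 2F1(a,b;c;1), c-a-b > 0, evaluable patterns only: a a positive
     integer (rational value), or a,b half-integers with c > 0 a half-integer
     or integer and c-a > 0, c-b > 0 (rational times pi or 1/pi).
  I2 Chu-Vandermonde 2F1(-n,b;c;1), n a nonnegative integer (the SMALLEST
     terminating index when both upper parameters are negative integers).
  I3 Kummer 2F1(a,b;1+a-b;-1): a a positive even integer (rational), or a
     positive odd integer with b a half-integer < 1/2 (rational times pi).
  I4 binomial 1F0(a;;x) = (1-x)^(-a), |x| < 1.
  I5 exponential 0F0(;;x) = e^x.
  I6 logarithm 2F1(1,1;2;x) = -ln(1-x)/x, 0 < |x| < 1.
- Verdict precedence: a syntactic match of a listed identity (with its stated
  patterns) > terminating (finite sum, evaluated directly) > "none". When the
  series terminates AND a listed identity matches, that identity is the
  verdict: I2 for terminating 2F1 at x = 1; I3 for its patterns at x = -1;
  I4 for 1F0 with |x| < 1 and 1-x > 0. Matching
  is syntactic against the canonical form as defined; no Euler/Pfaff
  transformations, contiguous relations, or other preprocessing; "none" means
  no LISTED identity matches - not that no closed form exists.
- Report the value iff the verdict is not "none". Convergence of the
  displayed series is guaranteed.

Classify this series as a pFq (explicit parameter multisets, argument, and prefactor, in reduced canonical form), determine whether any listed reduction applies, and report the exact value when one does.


The series (x = -1/2) is 3F2: upper {-11, 1/6, 1/4}, lower {-1/2, 1}, prefactor 6/5. Verdict: terminating - no listed pattern fits, but -11 in the upper list cuts the series at k = 11; direct evaluation. Exact value: -317863232534117075017/26294650153960734720.

Structural cue: t_0 = 6/5 here, and the lower running product (C = 6/5) is a rising factorial.
Ratio: r(k) = (-1/2) * (k-11) (k+1/6) (k+1/4) / [(k-1/2) (k+1) (k+1)] - poly over poly, x = (-1/2) from leading terms; C = 6/5 at k = 0.
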